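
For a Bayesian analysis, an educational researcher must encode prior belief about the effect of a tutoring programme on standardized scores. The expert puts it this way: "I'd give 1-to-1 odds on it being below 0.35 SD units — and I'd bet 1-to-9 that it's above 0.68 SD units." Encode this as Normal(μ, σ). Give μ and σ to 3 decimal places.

μ = 0.350, σ = 0.258

The p-quantile of Normal(μ,σ) is μ + z_p·σ, with z_{0.5} = 0 and z_{0.9} = 1.282.
Eliminate σ: μ = (z₂·x₁ − z₁·x₂)/(z₂ − z₁) = (1.282·0.35 − (0)·0.68)/1.282 = 0.350.
Then σ = (x₂ − x₁)/(z₂ − z₁) = (0.68 − 0.35)/1.282 = 0.258.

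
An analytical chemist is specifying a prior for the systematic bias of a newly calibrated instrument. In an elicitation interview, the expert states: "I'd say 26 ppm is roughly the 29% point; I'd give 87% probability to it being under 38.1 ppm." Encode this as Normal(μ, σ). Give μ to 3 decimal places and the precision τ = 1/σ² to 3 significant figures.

μ = 29.986, τ = 0.0193

The p-quantile of Normal(μ,σ) is μ + z_p·σ, with z_{0.29} = -0.5534 and z_{0.87} = 1.126.
Eliminate σ: μ = (z₂·x₁ − z₁·x₂)/(z₂ − z₁) = (1.126·26 − (-0.5534)·38.1)/1.68 = 29.986.
Then σ = (x₂ − x₁)/(z₂ − z₁) = (38.1 − 26)/1.68 = 7.203.
Precision τ = 1/σ² = 1/7.203² = 0.0193.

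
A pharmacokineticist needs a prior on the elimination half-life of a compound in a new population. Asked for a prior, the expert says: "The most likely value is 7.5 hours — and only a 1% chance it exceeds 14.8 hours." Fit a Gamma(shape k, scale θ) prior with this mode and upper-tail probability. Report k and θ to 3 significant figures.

k ≈ 11.7, θ ≈ 0.704

Gamma(k,θ) with k>1 has mode (k−1)θ, so θ = 7.5/(k−1).
Need P(X < 14.8) = 0.99 with θ tied to k this way. Start at k = 2, θ = 7.5: P(X<14.8) ≈ 0.587.
Too low — raise k to concentrate. Iterating converges to k ≈ 11.7.
Then θ = 7.5/(11.7−1) ≈ 0.704.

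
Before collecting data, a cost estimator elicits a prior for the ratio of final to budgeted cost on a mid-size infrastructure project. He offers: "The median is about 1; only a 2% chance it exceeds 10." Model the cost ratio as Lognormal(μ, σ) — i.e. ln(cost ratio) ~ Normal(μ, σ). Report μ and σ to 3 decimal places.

μ ≈ 0.000, σ ≈ 1.121

If T ~ Lognormal(μ,σ) then ln T ~ Normal(μ,σ), so the p-quantile of ln T is μ + z_p·σ.
ln(1) = 0 and ln(10) = 2.303; z_{0.5} = 0, z_{0.98} = 2.054.
σ = (2.303 − 0)/(2.054 − (0)) = 1.121.
μ = 0 − (0)·1.121 = 0.000.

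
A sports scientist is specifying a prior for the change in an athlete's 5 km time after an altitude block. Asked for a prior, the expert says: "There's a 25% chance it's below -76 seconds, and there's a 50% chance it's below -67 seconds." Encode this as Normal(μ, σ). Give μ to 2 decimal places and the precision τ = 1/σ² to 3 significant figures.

μ = -67.00, τ = 0.00562

For Normal(μ,σ), the p-quantile is μ + z_p·σ. Here z_{0.25} = -0.6745, z_{0.5} = 0.
So -76 = μ − 0.6745σ and -67 = μ + 0σ.
Subtracting: σ = (-67 − -76)/(0 − (-0.6745)) = 13.34.
Then μ = -76 − (-0.6745)·13.34 = -67.00.
Precision τ = 1/σ² = 1/13.34² = 0.00562.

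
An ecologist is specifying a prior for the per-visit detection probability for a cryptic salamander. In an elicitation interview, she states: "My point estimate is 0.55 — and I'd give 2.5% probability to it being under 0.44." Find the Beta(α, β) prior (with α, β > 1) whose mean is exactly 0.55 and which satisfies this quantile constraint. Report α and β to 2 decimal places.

α ≈ 43.38, β ≈ 35.49

With mean 0.55 fixed, write α = 0.55s, β = 0.45s where s = α+β.
Need P(θ < 0.44) = 0.025 under Beta(0.55s, 0.45s). Normal approximation: (q−m)/√(m(1−m)/s) ≈ z_{0.025} = -1.96, so s ≈ 0.55·0.45·(-1.96)²/(0.44−0.55)² = 78.6.
At s = 78.6: P(θ<0.44) ≈ 0.025. Adjusting to match 0.025 gives s ≈ 78.87.
So α = 0.55·78.87 ≈ 43.38, β = 0.45·78.87 ≈ 35.49.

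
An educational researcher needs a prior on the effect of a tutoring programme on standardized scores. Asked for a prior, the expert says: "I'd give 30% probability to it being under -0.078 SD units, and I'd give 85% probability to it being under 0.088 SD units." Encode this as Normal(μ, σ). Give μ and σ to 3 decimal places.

For Normal(μ,σ), the p-quantile is μ + z_p·σ. Here z_{0.3} = -0.5244, z_{0.85} = 1.036.
So -0.078 = μ − 0.5244σ and 0.088 = μ + 1.036σ.
Subtracting: σ = (0.088 − -0.078)/(1.036 − (-0.5244)) = 0.106.
Then μ = -0.078 − (-0.5244)·0.106 = -0.022.

μ = -0.022, σ = 0.106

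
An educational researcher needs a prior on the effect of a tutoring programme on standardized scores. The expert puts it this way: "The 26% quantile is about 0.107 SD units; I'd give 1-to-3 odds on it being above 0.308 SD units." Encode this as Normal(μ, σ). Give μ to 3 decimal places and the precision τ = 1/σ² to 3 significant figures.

The p-quantile of Normal(μ,σ) is μ + z_p·σ, with z_{0.26} = -0.6433 and z_{0.75} = 0.6745.
Eliminate σ: μ = (z₂·x₁ − z₁·x₂)/(z₂ − z₁) = (0.6745·0.107 − (-0.6433)·0.308)/1.318 = 0.205.
Then σ = (x₂ − x₁)/(z₂ − z₁) = (0.308 − 0.107)/1.318 = 0.153.
Precision τ = 1/σ² = 1/0.1525² = 43.

μ = 0.205, τ = 43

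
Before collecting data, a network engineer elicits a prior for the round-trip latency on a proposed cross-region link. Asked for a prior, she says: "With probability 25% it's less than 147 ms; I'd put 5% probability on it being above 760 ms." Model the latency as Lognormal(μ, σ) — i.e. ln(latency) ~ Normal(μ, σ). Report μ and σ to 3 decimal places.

If T ~ Lognormal(μ,σ) then ln T ~ Normal(μ,σ), so the p-quantile of ln T is μ + z_p·σ.
ln(147) = 4.99 and ln(760) = 6.633; z_{0.25} = -0.6745, z_{0.95} = 1.645.
σ = (6.633 − 4.99)/(1.645 − (-0.6745)) = 0.708.
μ = 4.99 − (-0.6745)·0.708 = 5.468.

μ ≈ 5.468, σ ≈ 0.708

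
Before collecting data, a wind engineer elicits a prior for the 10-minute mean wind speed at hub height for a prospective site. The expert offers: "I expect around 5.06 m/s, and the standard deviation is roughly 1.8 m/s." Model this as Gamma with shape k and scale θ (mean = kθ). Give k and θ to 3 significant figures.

k ≈ 7.9, θ ≈ 0.64

For Gamma(k, scale θ): mean = kθ, variance = kθ², so CV = 1/√k.
CV = SD/mean = 1.8/5.06 = 0.3557, hence k = 1/CV² = 7.9.
Then θ = mean/k = 5.06/7.9 = 0.64.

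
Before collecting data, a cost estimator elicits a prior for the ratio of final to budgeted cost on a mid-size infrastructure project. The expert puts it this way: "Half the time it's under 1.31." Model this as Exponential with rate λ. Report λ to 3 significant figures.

Exponential median = ln 2 / λ, so λ = ln 2 / 1.31 = 0.529.

λ ≈ 0.529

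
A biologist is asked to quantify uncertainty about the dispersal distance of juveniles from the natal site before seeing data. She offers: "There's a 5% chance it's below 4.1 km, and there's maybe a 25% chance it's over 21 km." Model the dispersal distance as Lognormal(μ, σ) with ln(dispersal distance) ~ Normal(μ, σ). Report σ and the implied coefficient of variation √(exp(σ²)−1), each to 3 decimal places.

If T ~ Lognormal(μ,σ) then ln T ~ Normal(μ,σ), so the p-quantile of ln T is μ + z_p·σ.
ln(4.1) = 1.411 and ln(21) = 3.045; z_{0.05} = -1.645, z_{0.75} = 0.6745.
σ = (3.045 − 1.411)/(0.6745 − (-1.645)) = 0.704.
μ = 1.411 − (-1.645)·0.704 = 2.569.
CV = √(exp(σ²)−1) = √(exp(0.4961)−1) = 0.801.

σ ≈ 0.704, CV ≈ 0.801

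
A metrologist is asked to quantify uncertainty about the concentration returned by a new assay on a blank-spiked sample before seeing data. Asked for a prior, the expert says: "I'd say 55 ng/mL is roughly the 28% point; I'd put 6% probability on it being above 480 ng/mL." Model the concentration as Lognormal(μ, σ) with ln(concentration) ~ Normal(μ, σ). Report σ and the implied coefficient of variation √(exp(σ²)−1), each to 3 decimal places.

If T ~ Lognormal(μ,σ) then ln T ~ Normal(μ,σ), so the p-quantile of ln T is μ + z_p·σ.
ln(55) = 4.007 and ln(480) = 6.174; z_{0.28} = -0.5828, z_{0.94} = 1.555.
σ = (6.174 − 4.007)/(1.555 − (-0.5828)) = 1.013.
μ = 4.007 − (-0.5828)·1.013 = 4.598.
CV = √(exp(σ²)−1) = √(exp(1.0272)−1) = 1.339.

σ ≈ 1.013, CV ≈ 1.339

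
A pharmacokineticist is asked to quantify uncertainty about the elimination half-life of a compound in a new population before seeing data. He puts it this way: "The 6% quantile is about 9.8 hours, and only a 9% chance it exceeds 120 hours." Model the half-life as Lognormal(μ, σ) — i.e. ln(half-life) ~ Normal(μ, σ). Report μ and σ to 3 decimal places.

μ ≈ 3.628, σ ≈ 0.865

If T ~ Lognormal(μ,σ) then ln T ~ Normal(μ,σ), so the p-quantile of ln T is μ + z_p·σ.
ln(9.8) = 2.282 and ln(120) = 4.787; z_{0.06} = -1.555, z_{0.91} = 1.341.
σ = (4.787 − 2.282)/(1.341 − (-1.555)) = 0.865.
μ = 2.282 − (-1.555)·0.865 = 3.628.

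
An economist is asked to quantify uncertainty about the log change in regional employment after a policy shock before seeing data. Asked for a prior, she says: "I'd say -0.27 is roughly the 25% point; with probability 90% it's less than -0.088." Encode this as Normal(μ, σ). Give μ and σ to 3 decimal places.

μ = -0.207, σ = 0.093

The p-quantile of Normal(μ,σ) is μ + z_p·σ, with z_{0.25} = -0.6745 and z_{0.9} = 1.282.
Eliminate σ: μ = (z₂·x₁ − z₁·x₂)/(z₂ − z₁) = (1.282·-0.27 − (-0.6745)·-0.088)/1.956 = -0.207.
Then σ = (x₂ − x₁)/(z₂ − z₁) = (-0.088 − -0.27)/1.956 = 0.093.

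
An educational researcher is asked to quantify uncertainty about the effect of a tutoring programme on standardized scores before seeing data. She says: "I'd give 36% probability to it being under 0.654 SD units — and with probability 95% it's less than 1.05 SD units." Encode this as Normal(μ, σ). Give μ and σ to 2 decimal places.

The p-quantile of Normal(μ,σ) is μ + z_p·σ, with z_{0.36} = -0.3585 and z_{0.95} = 1.645.
Eliminate σ: μ = (z₂·x₁ − z₁·x₂)/(z₂ − z₁) = (1.645·0.654 − (-0.3585)·1.05)/2.003 = 0.72.
Then σ = (x₂ − x₁)/(z₂ − z₁) = (1.05 − 0.654)/2.003 = 0.20.

μ = 0.72, σ = 0.20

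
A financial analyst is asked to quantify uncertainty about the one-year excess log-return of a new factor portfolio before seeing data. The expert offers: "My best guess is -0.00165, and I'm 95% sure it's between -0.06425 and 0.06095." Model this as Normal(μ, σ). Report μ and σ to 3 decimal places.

μ = -0.002, σ = 0.032

A symmetric 95% interval runs μ ± z·σ with z = 1.96.
Half-width = 0.0626, so σ = 0.0626/1.96 = 0.032.
μ is the stated best guess, -0.002.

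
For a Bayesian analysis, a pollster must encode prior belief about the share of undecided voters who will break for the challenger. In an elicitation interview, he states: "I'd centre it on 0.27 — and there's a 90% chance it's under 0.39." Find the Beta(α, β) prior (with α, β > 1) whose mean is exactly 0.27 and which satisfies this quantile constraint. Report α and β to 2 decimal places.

α ≈ 6.36, β ≈ 17.20

With mean 0.27 fixed, write α = 0.27s, β = 0.73s where s = α+β.
Need P(θ < 0.39) = 0.9 under Beta(0.27s, 0.73s). Normal approximation: (q−m)/√(m(1−m)/s) ≈ z_{0.9} = 1.28, so s ≈ 0.27·0.73·(1.28)²/(0.39−0.27)² = 22.5.
At s = 22.5: P(θ<0.39) ≈ 0.895. Adjusting to match 0.9 gives s ≈ 23.57.
So α = 0.27·23.57 ≈ 6.36, β = 0.73·23.57 ≈ 17.20.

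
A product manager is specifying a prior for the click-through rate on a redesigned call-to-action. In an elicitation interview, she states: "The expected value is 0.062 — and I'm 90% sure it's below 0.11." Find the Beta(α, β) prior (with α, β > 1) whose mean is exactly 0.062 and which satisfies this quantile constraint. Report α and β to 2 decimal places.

α ≈ 2.81, β ≈ 42.49

With mean 0.062 fixed, write α = 0.062s, β = 0.938s where s = α+β.
Need P(θ < 0.11) = 0.9 under Beta(0.062s, 0.938s). Normal approximation: (q−m)/√(m(1−m)/s) ≈ z_{0.9} = 1.28, so s ≈ 0.062·0.938·(1.28)²/(0.11−0.062)² = 41.5.
At s = 41.5: P(θ<0.11) ≈ 0.893. Adjusting to match 0.9 gives s ≈ 45.30.
So α = 0.062·45.30 ≈ 2.81, β = 0.938·45.30 ≈ 42.49.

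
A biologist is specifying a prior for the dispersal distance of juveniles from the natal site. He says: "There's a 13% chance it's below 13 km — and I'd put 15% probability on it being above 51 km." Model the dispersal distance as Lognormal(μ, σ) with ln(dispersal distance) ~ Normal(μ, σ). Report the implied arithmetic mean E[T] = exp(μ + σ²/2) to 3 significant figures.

If T ~ Lognormal(μ,σ) then ln T ~ Normal(μ,σ), so the p-quantile of ln T is μ + z_p·σ.
ln(13) = 2.565 and ln(51) = 3.932; z_{0.13} = -1.126, z_{0.85} = 1.036.
σ = (3.932 − 2.565)/(1.036 − (-1.126)) = 0.632.
μ = 2.565 − (-1.126)·0.632 = 3.277.
E[T] = exp(μ + σ²/2) = exp(3.277 + 0.1997) = 32.3 km.

E[T] ≈ 32.3 km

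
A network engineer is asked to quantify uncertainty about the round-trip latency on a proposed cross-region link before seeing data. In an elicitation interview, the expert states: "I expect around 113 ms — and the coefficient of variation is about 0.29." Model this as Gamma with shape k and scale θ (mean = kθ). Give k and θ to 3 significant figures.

k ≈ 11.9, θ ≈ 9.5

For Gamma(k, scale θ): mean = kθ, variance = kθ², so CV = 1/√k.
CV = 0.29, hence k = 1/CV² = 11.9.
Then θ = mean/k = 113/11.9 = 9.5.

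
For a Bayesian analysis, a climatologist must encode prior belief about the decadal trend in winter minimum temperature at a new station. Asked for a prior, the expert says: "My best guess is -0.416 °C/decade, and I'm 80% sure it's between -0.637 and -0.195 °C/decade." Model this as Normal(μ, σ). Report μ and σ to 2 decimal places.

μ = -0.42, σ = 0.17

A symmetric 80% interval runs μ ± z·σ with z = 1.282.
Half-width = 0.221, so σ = 0.221/1.282 = 0.17.
μ is the stated best guess, -0.42.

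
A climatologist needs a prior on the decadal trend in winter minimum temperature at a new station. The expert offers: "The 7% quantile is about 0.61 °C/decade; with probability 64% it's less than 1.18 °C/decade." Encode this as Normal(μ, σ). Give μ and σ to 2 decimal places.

The p-quantile of Normal(μ,σ) is μ + z_p·σ, with z_{0.07} = -1.476 and z_{0.64} = 0.3585.
Eliminate σ: μ = (z₂·x₁ − z₁·x₂)/(z₂ − z₁) = (0.3585·0.61 − (-1.476)·1.18)/1.834 = 1.07.
Then σ = (x₂ − x₁)/(z₂ − z₁) = (1.18 − 0.61)/1.834 = 0.31.

μ = 1.07, σ = 0.31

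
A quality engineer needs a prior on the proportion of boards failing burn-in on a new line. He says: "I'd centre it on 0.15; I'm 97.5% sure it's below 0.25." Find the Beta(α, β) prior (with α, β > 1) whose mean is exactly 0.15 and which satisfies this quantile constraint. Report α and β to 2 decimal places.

α ≈ 8.97, β ≈ 50.81

With mean 0.15 fixed, write α = 0.15s, β = 0.85s where s = α+β.
Need P(θ < 0.25) = 0.975 under Beta(0.15s, 0.85s). Normal approximation: (q−m)/√(m(1−m)/s) ≈ z_{0.975} = 1.96, so s ≈ 0.15·0.85·(1.96)²/(0.25−0.15)² = 49.0.
At s = 49.0: P(θ<0.25) ≈ 0.963. Adjusting to match 0.975 gives s ≈ 59.78.
So α = 0.15·59.78 ≈ 8.97, β = 0.85·59.78 ≈ 50.81.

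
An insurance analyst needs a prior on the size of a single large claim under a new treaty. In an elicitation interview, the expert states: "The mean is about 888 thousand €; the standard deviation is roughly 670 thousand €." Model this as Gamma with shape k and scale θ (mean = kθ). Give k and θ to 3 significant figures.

For Gamma(k, scale θ): mean = kθ, variance = kθ², so CV = 1/√k.
CV = SD/mean = 670/888 = 0.7545, hence k = 1/CV² = 1.76.
Then θ = mean/k = 888/1.76 = 506.

k ≈ 1.76, θ ≈ 506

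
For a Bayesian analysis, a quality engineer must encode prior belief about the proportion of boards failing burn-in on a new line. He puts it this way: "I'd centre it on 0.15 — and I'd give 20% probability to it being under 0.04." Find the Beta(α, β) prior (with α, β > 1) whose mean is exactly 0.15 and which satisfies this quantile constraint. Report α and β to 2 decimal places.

α ≈ 1.03, β ≈ 5.85

With mean 0.15 fixed, write α = 0.15s, β = 0.85s where s = α+β.
Need P(θ < 0.04) = 0.2 under Beta(0.15s, 0.85s). Normal approximation: (q−m)/√(m(1−m)/s) ≈ z_{0.2} = -0.842, so s ≈ 0.15·0.85·(-0.842)²/(0.04−0.15)² = 7.5.
At s = 7.5: P(θ<0.04) ≈ 0.184. Adjusting to match 0.2 gives s ≈ 6.89.
So α = 0.15·6.89 ≈ 1.03, β = 0.85·6.89 ≈ 5.85.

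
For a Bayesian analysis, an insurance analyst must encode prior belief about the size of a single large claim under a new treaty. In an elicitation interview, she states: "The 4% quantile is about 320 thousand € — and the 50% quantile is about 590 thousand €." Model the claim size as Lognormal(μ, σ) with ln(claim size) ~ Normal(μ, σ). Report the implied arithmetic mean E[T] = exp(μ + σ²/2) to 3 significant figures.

E[T] ≈ 627 thousand €

If T ~ Lognormal(μ,σ) then ln T ~ Normal(μ,σ), so the p-quantile of ln T is μ + z_p·σ.
ln(320) = 5.768 and ln(590) = 6.38; z_{0.04} = -1.751, z_{0.5} = 0.
σ = (6.38 − 5.768)/(0 − (-1.751)) = 0.349.
μ = 5.768 − (-1.751)·0.349 = 6.380.
E[T] = exp(μ + σ²/2) = exp(6.380 + 0.0611) = 627 thousand €.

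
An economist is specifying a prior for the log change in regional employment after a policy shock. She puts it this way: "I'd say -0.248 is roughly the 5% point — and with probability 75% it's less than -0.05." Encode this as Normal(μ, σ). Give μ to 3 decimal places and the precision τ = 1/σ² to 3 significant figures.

μ = -0.108, τ = 137

The p-quantile of Normal(μ,σ) is μ + z_p·σ, with z_{0.05} = -1.645 and z_{0.75} = 0.6745.
Eliminate σ: μ = (z₂·x₁ − z₁·x₂)/(z₂ − z₁) = (0.6745·-0.248 − (-1.645)·-0.05)/2.319 = -0.108.
Then σ = (x₂ − x₁)/(z₂ − z₁) = (-0.05 − -0.248)/2.319 = 0.085.
Precision τ = 1/σ² = 1/0.08537² = 137.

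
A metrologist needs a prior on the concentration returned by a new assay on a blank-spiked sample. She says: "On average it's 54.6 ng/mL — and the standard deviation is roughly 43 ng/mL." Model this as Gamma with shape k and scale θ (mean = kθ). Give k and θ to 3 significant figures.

For Gamma(k, scale θ): mean = kθ, variance = kθ², so CV = 1/√k.
CV = SD/mean = 43/54.6 = 0.7875, hence k = 1/CV² = 1.61.
Then θ = mean/k = 54.6/1.61 = 33.9.

k ≈ 1.61, θ ≈ 33.9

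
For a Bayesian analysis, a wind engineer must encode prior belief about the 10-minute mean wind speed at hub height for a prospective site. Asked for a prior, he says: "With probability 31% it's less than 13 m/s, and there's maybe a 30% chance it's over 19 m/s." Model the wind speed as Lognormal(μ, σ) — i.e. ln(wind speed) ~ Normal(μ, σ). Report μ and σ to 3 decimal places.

If T ~ Lognormal(μ,σ) then ln T ~ Normal(μ,σ), so the p-quantile of ln T is μ + z_p·σ.
ln(13) = 2.565 and ln(19) = 2.944; z_{0.31} = -0.4959, z_{0.7} = 0.5244.
σ = (2.944 − 2.565)/(0.5244 − (-0.4959)) = 0.372.
μ = 2.565 − (-0.4959)·0.372 = 2.749.

μ ≈ 2.749, σ ≈ 0.372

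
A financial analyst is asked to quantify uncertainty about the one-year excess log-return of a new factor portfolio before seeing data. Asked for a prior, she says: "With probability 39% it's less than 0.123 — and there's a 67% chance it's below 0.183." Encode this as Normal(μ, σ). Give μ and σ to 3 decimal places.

The p-quantile of Normal(μ,σ) is μ + z_p·σ, with z_{0.39} = -0.2793 and z_{0.67} = 0.4399.
Eliminate σ: μ = (z₂·x₁ − z₁·x₂)/(z₂ − z₁) = (0.4399·0.123 − (-0.2793)·0.183)/0.7192 = 0.146.
Then σ = (x₂ − x₁)/(z₂ − z₁) = (0.183 − 0.123)/0.7192 = 0.083.

μ = 0.146, σ = 0.083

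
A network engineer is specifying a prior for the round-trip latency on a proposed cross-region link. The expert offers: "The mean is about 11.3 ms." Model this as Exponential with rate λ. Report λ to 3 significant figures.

λ ≈ 0.0885

Exponential mean = 1/λ, so λ = 1/11.3 = 0.0885.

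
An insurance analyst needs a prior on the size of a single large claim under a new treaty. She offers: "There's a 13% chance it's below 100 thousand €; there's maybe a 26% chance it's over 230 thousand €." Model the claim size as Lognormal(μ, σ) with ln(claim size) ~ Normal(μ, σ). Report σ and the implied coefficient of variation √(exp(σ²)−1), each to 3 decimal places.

If T ~ Lognormal(μ,σ) then ln T ~ Normal(μ,σ), so the p-quantile of ln T is μ + z_p·σ.
ln(100) = 4.605 and ln(230) = 5.438; z_{0.13} = -1.126, z_{0.74} = 0.6433.
σ = (5.438 − 4.605)/(0.6433 − (-1.126)) = 0.471.
μ = 4.605 − (-1.126)·0.471 = 5.135.
CV = √(exp(σ²)−1) = √(exp(0.2215)−1) = 0.498.

σ ≈ 0.471, CV ≈ 0.498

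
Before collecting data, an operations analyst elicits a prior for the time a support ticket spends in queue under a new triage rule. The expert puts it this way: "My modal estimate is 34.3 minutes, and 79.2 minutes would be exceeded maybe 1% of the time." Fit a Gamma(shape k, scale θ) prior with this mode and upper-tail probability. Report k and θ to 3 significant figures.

Gamma(k,θ) with k>1 has mode (k−1)θ, so θ = 34.3/(k−1).
Need P(X < 79.2) = 0.99 with θ tied to k this way. Start at k = 2, θ = 34.3: P(X<79.2) ≈ 0.671.
Too low — raise k to concentrate. Iterating converges to k ≈ 7.82.
Then θ = 34.3/(7.82−1) ≈ 5.03.

k ≈ 7.82, θ ≈ 5.03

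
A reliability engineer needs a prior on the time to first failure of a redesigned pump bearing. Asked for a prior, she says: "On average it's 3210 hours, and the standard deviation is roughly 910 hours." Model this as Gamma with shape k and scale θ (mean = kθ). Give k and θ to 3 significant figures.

k ≈ 12.4, θ ≈ 258

For Gamma(k, scale θ): mean = kθ, variance = kθ², so CV = 1/√k.
CV = SD/mean = 910/3210 = 0.2835, hence k = 1/CV² = 12.4.
Then θ = mean/k = 3210/12.4 = 258.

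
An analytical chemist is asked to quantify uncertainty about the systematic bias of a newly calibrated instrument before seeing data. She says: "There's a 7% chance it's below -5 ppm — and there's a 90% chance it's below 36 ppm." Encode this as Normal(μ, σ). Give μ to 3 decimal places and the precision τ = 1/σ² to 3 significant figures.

μ = 16.944, τ = 0.00452

For Normal(μ,σ), the p-quantile is μ + z_p·σ. Here z_{0.07} = -1.476, z_{0.9} = 1.282.
So -5 = μ − 1.476σ and 36 = μ + 1.282σ.
Subtracting: σ = (36 − -5)/(1.282 − (-1.476)) = 14.869.
Then μ = -5 − (-1.476)·14.869 = 16.944.
Precision τ = 1/σ² = 1/14.87² = 0.00452.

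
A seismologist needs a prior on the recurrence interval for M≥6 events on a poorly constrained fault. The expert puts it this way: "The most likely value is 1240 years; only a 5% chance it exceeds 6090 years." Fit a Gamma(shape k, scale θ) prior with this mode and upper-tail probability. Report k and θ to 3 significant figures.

Gamma(k,θ) with k>1 has mode (k−1)θ, so θ = 1240/(k−1).
Need P(X < 6090) = 0.95 with θ tied to k this way. Start at k = 2, θ = 1240: P(X<6090) ≈ 0.956.
Too high — lower k to spread out. Iterating converges to k ≈ 1.95.
Then θ = 1240/(1.95−1) ≈ 1310.

k ≈ 1.95, θ ≈ 1310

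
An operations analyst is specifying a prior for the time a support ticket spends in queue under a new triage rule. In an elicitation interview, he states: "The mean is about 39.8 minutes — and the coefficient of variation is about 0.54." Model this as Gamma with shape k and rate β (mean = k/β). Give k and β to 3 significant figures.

For Gamma(k, rate β): mean = k/β, variance = k/β², so CV = 1/√k.
CV = 0.54, hence k = 1/CV² = 3.43.
Then β = k/mean = 3.43/39.8 = 0.0862.

k ≈ 3.43, β ≈ 0.0862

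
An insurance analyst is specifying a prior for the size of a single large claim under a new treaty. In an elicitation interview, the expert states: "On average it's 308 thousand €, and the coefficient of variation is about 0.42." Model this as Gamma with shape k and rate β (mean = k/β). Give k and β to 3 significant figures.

For Gamma(k, rate β): mean = k/β, variance = k/β², so CV = 1/√k.
CV = 0.42, hence k = 1/CV² = 5.67.
Then β = k/mean = 5.67/308 = 0.0184.

k ≈ 5.67, β ≈ 0.0184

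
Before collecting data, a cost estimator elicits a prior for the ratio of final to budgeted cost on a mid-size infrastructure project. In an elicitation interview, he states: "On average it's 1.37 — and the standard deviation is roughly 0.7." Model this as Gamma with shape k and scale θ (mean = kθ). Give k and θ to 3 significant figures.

For Gamma(k, scale θ): mean = kθ, variance = kθ², so CV = 1/√k.
CV = SD/mean = 0.7/1.37 = 0.5109, hence k = 1/CV² = 3.83.
Then θ = mean/k = 1.37/3.83 = 0.358.

k ≈ 3.83, θ ≈ 0.358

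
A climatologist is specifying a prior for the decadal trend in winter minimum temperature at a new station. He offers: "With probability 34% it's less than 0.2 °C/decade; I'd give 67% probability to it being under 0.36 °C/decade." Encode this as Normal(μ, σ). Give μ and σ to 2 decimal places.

μ = 0.28, σ = 0.19

The p-quantile of Normal(μ,σ) is μ + z_p·σ, with z_{0.34} = -0.4125 and z_{0.67} = 0.4399.
Eliminate σ: μ = (z₂·x₁ − z₁·x₂)/(z₂ − z₁) = (0.4399·0.2 − (-0.4125)·0.36)/0.8524 = 0.28.
Then σ = (x₂ − x₁)/(z₂ − z₁) = (0.36 − 0.2)/0.8524 = 0.19.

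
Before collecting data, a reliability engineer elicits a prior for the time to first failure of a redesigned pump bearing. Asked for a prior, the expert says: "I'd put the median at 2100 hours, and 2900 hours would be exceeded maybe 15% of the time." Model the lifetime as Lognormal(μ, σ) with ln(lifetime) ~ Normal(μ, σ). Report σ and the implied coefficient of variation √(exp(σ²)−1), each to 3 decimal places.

σ ≈ 0.311, CV ≈ 0.319

If T ~ Lognormal(μ,σ) then ln T ~ Normal(μ,σ), so the p-quantile of ln T is μ + z_p·σ.
ln(2100) = 7.65 and ln(2900) = 7.972; z_{0.5} = 0, z_{0.85} = 1.036.
σ = (7.972 − 7.65)/(1.036 − (0)) = 0.311.
μ = 7.65 − (0)·0.311 = 7.650.
CV = √(exp(σ²)−1) = √(exp(0.0970)−1) = 0.319.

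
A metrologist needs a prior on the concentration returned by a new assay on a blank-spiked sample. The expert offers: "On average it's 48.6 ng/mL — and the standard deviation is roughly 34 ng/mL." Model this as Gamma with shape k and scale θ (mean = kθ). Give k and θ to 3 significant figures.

For Gamma(k, scale θ): mean = kθ, variance = kθ², so CV = 1/√k.
CV = SD/mean = 34/48.6 = 0.6996, hence k = 1/CV² = 2.04.
Then θ = mean/k = 48.6/2.04 = 23.8.

k ≈ 2.04, θ ≈ 23.8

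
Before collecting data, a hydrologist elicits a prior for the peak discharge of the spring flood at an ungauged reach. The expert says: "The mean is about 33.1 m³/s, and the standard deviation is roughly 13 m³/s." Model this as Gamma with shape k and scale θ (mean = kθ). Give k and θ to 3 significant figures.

k ≈ 6.48, θ ≈ 5.11

For Gamma(k, scale θ): mean = kθ, variance = kθ², so CV = 1/√k.
CV = SD/mean = 13/33.1 = 0.3927, hence k = 1/CV² = 6.48.
Then θ = mean/k = 33.1/6.48 = 5.11.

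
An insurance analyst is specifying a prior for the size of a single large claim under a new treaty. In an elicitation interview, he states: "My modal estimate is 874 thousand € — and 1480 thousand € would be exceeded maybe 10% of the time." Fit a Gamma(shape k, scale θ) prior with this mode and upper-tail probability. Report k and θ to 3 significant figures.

k ≈ 7.82, θ ≈ 128

Gamma(k,θ) with k>1 has mode (k−1)θ, so θ = 874/(k−1).
Need P(X < 1480) = 0.9 with θ tied to k this way. Start at k = 2, θ = 874: P(X<1480) ≈ 0.505.
Too low — raise k to concentrate. Iterating converges to k ≈ 7.82.
Then θ = 874/(7.82−1) ≈ 128.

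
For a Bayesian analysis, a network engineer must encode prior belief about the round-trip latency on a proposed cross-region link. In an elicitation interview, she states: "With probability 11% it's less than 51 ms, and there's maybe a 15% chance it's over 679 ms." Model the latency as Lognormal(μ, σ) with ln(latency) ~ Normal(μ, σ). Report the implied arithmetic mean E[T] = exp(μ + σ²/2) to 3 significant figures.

E[T] ≈ 399 ms

If T ~ Lognormal(μ,σ) then ln T ~ Normal(μ,σ), so the p-quantile of ln T is μ + z_p·σ.
ln(51) = 3.932 and ln(679) = 6.521; z_{0.11} = -1.227, z_{0.85} = 1.036.
σ = (6.521 − 3.932)/(1.036 − (-1.227)) = 1.144.
μ = 3.932 − (-1.227)·1.144 = 5.335.
E[T] = exp(μ + σ²/2) = exp(5.335 + 0.6544) = 399 ms.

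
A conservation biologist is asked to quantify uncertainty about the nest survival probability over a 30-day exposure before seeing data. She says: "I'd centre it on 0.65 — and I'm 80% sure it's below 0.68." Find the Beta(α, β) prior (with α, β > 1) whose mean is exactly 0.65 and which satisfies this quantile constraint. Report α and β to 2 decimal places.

With mean 0.65 fixed, write α = 0.65s, β = 0.35s where s = α+β.
Need P(θ < 0.68) = 0.8 under Beta(0.65s, 0.35s). Normal approximation: (q−m)/√(m(1−m)/s) ≈ z_{0.8} = 0.842, so s ≈ 0.65·0.35·(0.842)²/(0.68−0.65)² = 179.0.
At s = 179.0: P(θ<0.68) ≈ 0.799. Adjusting to match 0.8 gives s ≈ 180.98.
So α = 0.65·180.98 ≈ 117.64, β = 0.35·180.98 ≈ 63.34.

α ≈ 117.64, β ≈ 63.34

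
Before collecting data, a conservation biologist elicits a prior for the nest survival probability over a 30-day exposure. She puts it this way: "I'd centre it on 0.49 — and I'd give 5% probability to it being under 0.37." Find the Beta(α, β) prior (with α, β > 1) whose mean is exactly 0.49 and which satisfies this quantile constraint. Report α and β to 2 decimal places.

α ≈ 22.48, β ≈ 23.40

With mean 0.49 fixed, write α = 0.49s, β = 0.51s where s = α+β.
Need P(θ < 0.37) = 0.05 under Beta(0.49s, 0.51s). Normal approximation: (q−m)/√(m(1−m)/s) ≈ z_{0.05} = -1.64, so s ≈ 0.49·0.51·(-1.64)²/(0.37−0.49)² = 47.0.
At s = 47.0: P(θ<0.37) ≈ 0.048. Adjusting to match 0.05 gives s ≈ 45.89.
So α = 0.49·45.89 ≈ 22.48, β = 0.51·45.89 ≈ 23.40.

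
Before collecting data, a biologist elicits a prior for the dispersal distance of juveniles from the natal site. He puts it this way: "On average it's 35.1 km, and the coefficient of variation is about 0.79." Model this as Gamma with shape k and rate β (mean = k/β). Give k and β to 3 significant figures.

k ≈ 1.6, β ≈ 0.0456

For Gamma(k, rate β): mean = k/β, variance = k/β², so CV = 1/√k.
CV = 0.79, hence k = 1/CV² = 1.6.
Then β = k/mean = 1.6/35.1 = 0.0456.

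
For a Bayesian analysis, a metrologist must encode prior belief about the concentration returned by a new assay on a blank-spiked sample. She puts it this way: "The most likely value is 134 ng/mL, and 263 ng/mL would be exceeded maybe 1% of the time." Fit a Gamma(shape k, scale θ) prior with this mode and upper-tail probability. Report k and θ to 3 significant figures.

Gamma(k,θ) with k>1 has mode (k−1)θ, so θ = 134/(k−1).
Need P(X < 263) = 0.99 with θ tied to k this way. Start at k = 2, θ = 134: P(X<263) ≈ 0.584.
Too low — raise k to concentrate. Iterating converges to k ≈ 11.8.
Then θ = 134/(11.8−1) ≈ 12.4.

k ≈ 11.8, θ ≈ 12.4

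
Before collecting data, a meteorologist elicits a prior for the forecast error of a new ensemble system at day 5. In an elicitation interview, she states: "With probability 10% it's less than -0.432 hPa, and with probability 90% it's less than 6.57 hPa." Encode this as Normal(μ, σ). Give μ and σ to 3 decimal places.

For Normal(μ,σ), the p-quantile is μ + z_p·σ. Here z_{0.1} = -1.282, z_{0.9} = 1.282.
So -0.432 = μ − 1.282σ and 6.57 = μ + 1.282σ.
Subtracting: σ = (6.57 − -0.432)/(1.282 − (-1.282)) = 2.732.
Then μ = -0.432 − (-1.282)·2.732 = 3.069.

μ = 3.069, σ = 2.732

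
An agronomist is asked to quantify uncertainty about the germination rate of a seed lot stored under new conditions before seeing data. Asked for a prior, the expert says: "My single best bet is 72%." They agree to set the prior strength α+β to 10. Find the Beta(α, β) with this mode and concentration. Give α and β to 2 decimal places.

α = 6.76, β = 3.24

For α,β > 1 the Beta mode is (α−1)/(α+β−2). With α+β = 10, the mode is (α−1)/8.
Set (α−1)/8 = 0.72 → α = 1 + 0.72·8 = 6.76.
β = 10 − α = 3.24.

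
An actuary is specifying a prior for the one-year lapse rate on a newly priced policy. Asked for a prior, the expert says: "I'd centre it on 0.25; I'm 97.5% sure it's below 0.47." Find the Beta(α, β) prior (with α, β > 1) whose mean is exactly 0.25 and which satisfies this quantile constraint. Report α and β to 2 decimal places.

α ≈ 4.39, β ≈ 13.17

With mean 0.25 fixed, write α = 0.25s, β = 0.75s where s = α+β.
Need P(θ < 0.47) = 0.975 under Beta(0.25s, 0.75s). Normal approximation: (q−m)/√(m(1−m)/s) ≈ z_{0.975} = 1.96, so s ≈ 0.25·0.75·(1.96)²/(0.47−0.25)² = 14.9.
At s = 14.9: P(θ<0.47) ≈ 0.965. Adjusting to match 0.975 gives s ≈ 17.56.
So α = 0.25·17.56 ≈ 4.39, β = 0.75·17.56 ≈ 13.17.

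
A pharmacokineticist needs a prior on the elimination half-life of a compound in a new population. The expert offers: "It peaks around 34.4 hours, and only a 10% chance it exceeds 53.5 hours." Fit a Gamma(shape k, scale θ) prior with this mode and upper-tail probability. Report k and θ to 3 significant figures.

Gamma(k,θ) with k>1 has mode (k−1)θ, so θ = 34.4/(k−1).
Need P(X < 53.5) = 0.9 with θ tied to k this way. Start at k = 2, θ = 34.4: P(X<53.5) ≈ 0.460.
Too low — raise k to concentrate. Iterating converges to k ≈ 10.6.
Then θ = 34.4/(10.6−1) ≈ 3.59.

k ≈ 10.6, θ ≈ 3.59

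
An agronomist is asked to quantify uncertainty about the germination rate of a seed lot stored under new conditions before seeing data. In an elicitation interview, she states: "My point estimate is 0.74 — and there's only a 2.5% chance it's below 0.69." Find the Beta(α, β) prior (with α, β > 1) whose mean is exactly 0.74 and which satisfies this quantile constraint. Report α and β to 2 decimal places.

α ≈ 230.89, β ≈ 81.12

With mean 0.74 fixed, write α = 0.74s, β = 0.26s where s = α+β.
Need P(θ < 0.69) = 0.025 under Beta(0.74s, 0.26s). Normal approximation: (q−m)/√(m(1−m)/s) ≈ z_{0.025} = -1.96, so s ≈ 0.74·0.26·(-1.96)²/(0.69−0.74)² = 295.6.
At s = 295.6: P(θ<0.69) ≈ 0.028. Adjusting to match 0.025 gives s ≈ 312.02.
So α = 0.74·312.02 ≈ 230.89, β = 0.26·312.02 ≈ 81.12.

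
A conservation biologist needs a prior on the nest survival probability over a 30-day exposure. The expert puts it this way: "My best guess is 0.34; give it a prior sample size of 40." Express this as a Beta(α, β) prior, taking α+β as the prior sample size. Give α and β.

α = 13.6, β = 26.4

Under the effective-sample-size interpretation, Beta(α, β) has prior mean α/(α+β) and prior sample size α+β.
So α+β = 40 and α/(α+β) = 0.34, giving α = 0.34·40 = 13.6 and β = 40 − 13.6 = 26.4.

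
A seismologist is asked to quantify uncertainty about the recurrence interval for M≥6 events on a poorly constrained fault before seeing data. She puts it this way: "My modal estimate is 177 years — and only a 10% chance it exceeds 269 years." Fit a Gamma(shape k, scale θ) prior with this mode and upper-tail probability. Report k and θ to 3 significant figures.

k ≈ 11.6, θ ≈ 16.6

Gamma(k,θ) with k>1 has mode (k−1)θ, so θ = 177/(k−1).
Need P(X < 269) = 0.9 with θ tied to k this way. Start at k = 2, θ = 177: P(X<269) ≈ 0.449.
Too low — raise k to concentrate. Iterating converges to k ≈ 11.6.
Then θ = 177/(11.6−1) ≈ 16.6.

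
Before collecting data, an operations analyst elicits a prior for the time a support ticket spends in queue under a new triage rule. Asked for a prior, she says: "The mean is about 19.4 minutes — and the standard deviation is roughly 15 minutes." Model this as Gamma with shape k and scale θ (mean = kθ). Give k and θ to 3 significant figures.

For Gamma(k, scale θ): mean = kθ, variance = kθ², so CV = 1/√k.
CV = SD/mean = 15/19.4 = 0.7732, hence k = 1/CV² = 1.67.
Then θ = mean/k = 19.4/1.67 = 11.6.

k ≈ 1.67, θ ≈ 11.6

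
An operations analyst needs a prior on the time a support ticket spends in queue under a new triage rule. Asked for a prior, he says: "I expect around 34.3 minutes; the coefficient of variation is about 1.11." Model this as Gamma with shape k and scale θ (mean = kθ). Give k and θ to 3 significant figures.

k ≈ 0.812, θ ≈ 42.3

For Gamma(k, scale θ): mean = kθ, variance = kθ², so CV = 1/√k.
CV = 1.11, hence k = 1/CV² = 0.812.
Then θ = mean/k = 34.3/0.812 = 42.3.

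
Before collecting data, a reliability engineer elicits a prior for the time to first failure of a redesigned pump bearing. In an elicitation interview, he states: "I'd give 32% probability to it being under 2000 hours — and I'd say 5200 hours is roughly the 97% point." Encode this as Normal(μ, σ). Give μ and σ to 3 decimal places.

For Normal(μ,σ), the p-quantile is μ + z_p·σ. Here z_{0.32} = -0.4677, z_{0.97} = 1.881.
So 2000 = μ − 0.4677σ and 5200 = μ + 1.881σ.
Subtracting: σ = (5200 − 2000)/(1.881 − (-0.4677)) = 1362.576.
Then μ = 2000 − (-0.4677)·1362.576 = 2637.275.

μ = 2637.275, σ = 1362.576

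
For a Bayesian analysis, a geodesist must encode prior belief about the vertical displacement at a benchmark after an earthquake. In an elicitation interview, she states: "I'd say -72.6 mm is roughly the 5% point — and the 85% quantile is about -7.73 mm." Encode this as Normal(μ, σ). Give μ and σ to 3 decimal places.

μ = -32.805, σ = 24.194

For Normal(μ,σ), the p-quantile is μ + z_p·σ. Here z_{0.05} = -1.645, z_{0.85} = 1.036.
So -72.6 = μ − 1.645σ and -7.73 = μ + 1.036σ.
Subtracting: σ = (-7.73 − -72.6)/(1.036 − (-1.645)) = 24.194.
Then μ = -72.6 − (-1.645)·24.194 = -32.805.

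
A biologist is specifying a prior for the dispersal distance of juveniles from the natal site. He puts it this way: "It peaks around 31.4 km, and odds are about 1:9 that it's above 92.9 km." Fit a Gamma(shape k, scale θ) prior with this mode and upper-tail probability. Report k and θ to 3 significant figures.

k ≈ 2.62, θ ≈ 19.4

Gamma(k,θ) with k>1 has mode (k−1)θ, so θ = 31.4/(k−1).
Need P(X < 92.9) = 0.9 with θ tied to k this way. Start at k = 2, θ = 31.4: P(X<92.9) ≈ 0.795.
Too low — raise k to concentrate. Iterating converges to k ≈ 2.62.
Then θ = 31.4/(2.62−1) ≈ 19.4.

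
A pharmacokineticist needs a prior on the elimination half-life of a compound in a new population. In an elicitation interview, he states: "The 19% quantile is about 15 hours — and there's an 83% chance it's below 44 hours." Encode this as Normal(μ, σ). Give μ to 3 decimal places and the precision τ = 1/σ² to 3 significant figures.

For Normal(μ,σ), the p-quantile is μ + z_p·σ. Here z_{0.19} = -0.8779, z_{0.83} = 0.9542.
So 15 = μ − 0.8779σ and 44 = μ + 0.9542σ.
Subtracting: σ = (44 − 15)/(0.9542 − (-0.8779)) = 15.829.
Then μ = 15 − (-0.8779)·15.829 = 28.896.
Precision τ = 1/σ² = 1/15.83² = 0.00399.

μ = 28.896, τ = 0.00399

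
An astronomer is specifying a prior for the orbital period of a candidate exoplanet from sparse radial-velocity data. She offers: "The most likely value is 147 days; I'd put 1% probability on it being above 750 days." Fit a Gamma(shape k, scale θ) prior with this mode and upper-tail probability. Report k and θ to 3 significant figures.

Gamma(k,θ) with k>1 has mode (k−1)θ, so θ = 147/(k−1).
Need P(X < 750) = 0.99 with θ tied to k this way. Start at k = 2, θ = 147: P(X<750) ≈ 0.963.
Too low — raise k to concentrate. Iterating converges to k ≈ 2.47.
Then θ = 147/(2.47−1) ≈ 100.

k ≈ 2.47, θ ≈ 100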